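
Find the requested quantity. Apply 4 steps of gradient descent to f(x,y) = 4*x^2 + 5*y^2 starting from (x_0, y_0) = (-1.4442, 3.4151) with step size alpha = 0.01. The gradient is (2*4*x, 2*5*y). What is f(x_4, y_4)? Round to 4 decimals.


Gradient descent on f(x,y) = 4*x^2 + 5*y^2.
Starting point: (-1.4442, 3.4151), alpha = 0.01
Step 1: grad_x = 2*4*-1.4442 = -11.5536, grad_y = 2*5*3.4151 = 34.151
  x_1 = -1.4442 - 0.01*-11.5536 = -1.3287
  y_1 = 3.4151 - 0.01*34.151 = 3.0736
Step 2: grad_x = 2*4*-1.3287 = -10.6293, grad_y = 2*5*3.0736 = 30.7359
  x_2 = -1.3287 - 0.01*-10.6293 = -1.2224
  y_2 = 3.0736 - 0.01*30.7359 = 2.7662
Step 3: grad_x = 2*4*-1.2224 = -9.779, grad_y = 2*5*2.7662 = 27.6623
  x_3 = -1.2224 - 0.01*-9.779 = -1.1246
  y_3 = 2.7662 - 0.01*27.6623 = 2.4896
Step 4: grad_x = 2*4*-1.1246 = -8.9966, grad_y = 2*5*2.4896 = 24.8961
  x_4 = -1.1246 - 0.01*-8.9966 = -1.0346
  y_4 = 2.4896 - 0.01*24.8961 = 2.2406
f(-1.0346, 2.2406) = 4*(-1.0346)^2 + 5*2.2406^2 = 29.3842


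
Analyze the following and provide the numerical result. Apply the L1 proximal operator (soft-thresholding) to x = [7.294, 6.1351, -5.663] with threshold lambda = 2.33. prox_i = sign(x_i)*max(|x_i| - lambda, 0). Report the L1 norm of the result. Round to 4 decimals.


Soft-thresholding with lambda = 2.33:
prox(7.294) = sign(7.294)*max(|7.294| - 2.33, 0) = 4.964
prox(6.1351) = sign(6.1351)*max(|6.1351| - 2.33, 0) = 3.8051
prox(-5.663) = sign(-5.663)*max(|-5.663| - 2.33, 0) = -3.333
prox(x) = [4.964, 3.8051, -3.333]
||prox(x)||_1 = 4.964 + 3.8051 + 3.333 = 12.1021


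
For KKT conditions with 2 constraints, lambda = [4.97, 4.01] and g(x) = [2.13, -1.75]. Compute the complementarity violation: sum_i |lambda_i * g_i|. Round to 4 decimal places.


KKT complementary slackness check:
lambda_1 * g_1 = 4.97 * 2.13 = 10.5861
lambda_2 * g_2 = 4.01 * -1.75 = -7.0175
Total violation = 10.5861 + 7.0175 = 17.6036


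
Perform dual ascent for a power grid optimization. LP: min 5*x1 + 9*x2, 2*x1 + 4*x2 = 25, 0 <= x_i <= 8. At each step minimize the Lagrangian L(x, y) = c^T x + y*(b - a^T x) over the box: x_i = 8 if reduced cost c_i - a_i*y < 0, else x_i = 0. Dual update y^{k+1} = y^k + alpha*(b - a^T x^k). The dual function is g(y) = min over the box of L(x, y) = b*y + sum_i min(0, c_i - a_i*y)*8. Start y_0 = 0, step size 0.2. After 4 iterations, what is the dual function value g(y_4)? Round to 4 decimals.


Dual ascent for LP: min 5*x1 + 9*x2, 2*x1 + 4*x2 = 25, 0 <= x_i <= 8
Step 1: y^k = 0.0, reduced costs: (5.0, 9.0)
  x^k = (0.0, 0.0), subgradient = b - a^T x = 25.0
  y^{k+1} = 0.0 + 0.2*25.0 = 5.0
Step 2: y^k = 5.0, reduced costs: (-5.0, -11.0)
  x^k = (8.0, 8.0), subgradient = b - a^T x = -23.0
  y^{k+1} = 5.0 + 0.2*-23.0 = 0.4
Step 3: y^k = 0.4, reduced costs: (4.2, 7.4)
  x^k = (0.0, 0.0), subgradient = b - a^T x = 25.0
  y^{k+1} = 0.4 + 0.2*25.0 = 5.4
Step 4: y^k = 5.4, reduced costs: (-5.8, -12.6)
  x^k = (8.0, 8.0), subgradient = b - a^T x = -23.0
  y^{k+1} = 5.4 + 0.2*-23.0 = 0.8
Dual objective at y_4 = 0.8: reduced costs (3.4, 5.8), box minimizer x = (0.0, 0.0)
g(y_4) = b*y + (c1 - a1*y)*x1 + (c2 - a2*y)*x2 = 25*0.8 + 3.4*0.0 + 5.8*0.0 = 20.0 + 0.0 + 0.0 = 20.0


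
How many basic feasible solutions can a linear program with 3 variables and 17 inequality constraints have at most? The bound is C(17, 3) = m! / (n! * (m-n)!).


Each vertex corresponds to some choice of n active constraints out of m, so the number of vertices is at most C(m, n) = m! / (n!(m-n)!).
m = 17, n = 3
Numerator: 17 * 16 * 15
Denominator: 3! = 6
C(17, 3) = 680


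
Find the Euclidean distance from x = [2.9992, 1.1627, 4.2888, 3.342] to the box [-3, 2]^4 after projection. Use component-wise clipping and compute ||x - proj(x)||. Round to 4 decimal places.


Project each component onto [-3, 2].
clip(2.9992) = 2.0, clip(1.1627) = 1.1627, clip(4.2888) = 2.0, clip(3.342) = 2.0
Projection = [2.0, 1.1627, 2.0, 2.0]
Squared diffs: [0.9984, 0.0, 5.2386, 1.801]
Distance = sqrt(8.038) = 2.8351


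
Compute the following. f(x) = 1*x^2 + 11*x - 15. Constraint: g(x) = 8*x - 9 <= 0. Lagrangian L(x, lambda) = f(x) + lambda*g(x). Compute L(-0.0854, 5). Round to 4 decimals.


Step 1: Evaluate f(x).
f(-0.0854) = 1*(-0.0854)^2 + 11*(-0.0854) - 15 = -15.9321
Step 2: Evaluate g(x).
g(-0.0854) = 8*-0.0854 - 9 = -9.6832
Step 3: Compute Lagrangian.
L = -15.9321 + 5*-9.6832 = -64.3481


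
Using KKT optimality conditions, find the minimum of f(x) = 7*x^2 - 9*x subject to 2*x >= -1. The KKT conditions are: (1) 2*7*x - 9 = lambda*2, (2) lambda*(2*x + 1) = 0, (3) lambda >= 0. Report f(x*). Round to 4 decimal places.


Step 1: Try lambda = 0 (constraint inactive).
Stationarity: 2*7*x - 9 = 0
x* = 9/(2*7) = 9/14 = 0.6429 (rounded; the exact value 9/14 is used below)
Check constraint: 2*0.6429 = 1.2858 >= -1 -- satisfied.
Step 2: Compute optimal value.
f(x*) = 7*(9/14)^2 - 9*(9/14) = -2.8929


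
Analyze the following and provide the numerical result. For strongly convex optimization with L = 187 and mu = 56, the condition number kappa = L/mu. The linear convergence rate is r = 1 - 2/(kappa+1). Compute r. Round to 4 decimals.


Step 1: Compute the condition number.
kappa = L/mu = 187/56 = 3.3393
Step 2: Compute the convergence rate.
r = 1 - 2/(kappa + 1) = 1 - 2*mu/(L + mu) = (L - mu)/(L + mu) = 131/243 = 0.5391


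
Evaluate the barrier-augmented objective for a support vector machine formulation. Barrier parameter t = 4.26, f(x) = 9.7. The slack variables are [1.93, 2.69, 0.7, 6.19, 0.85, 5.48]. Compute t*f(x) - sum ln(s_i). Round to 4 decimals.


Step 1: Compute log-barrier.
ln values: [0.6575, 0.9895, -0.3567, 1.8229, -0.1625, 1.7011]
phi = -(0.6575 + 0.9895 - 0.3567 + 1.8229 - 0.1625 + 1.7011) = -4.6519
Step 2: Compute augmented objective.
t*f(x) = 4.26*9.7 = 41.322
Total = 41.322 - 4.6519 = 36.6701


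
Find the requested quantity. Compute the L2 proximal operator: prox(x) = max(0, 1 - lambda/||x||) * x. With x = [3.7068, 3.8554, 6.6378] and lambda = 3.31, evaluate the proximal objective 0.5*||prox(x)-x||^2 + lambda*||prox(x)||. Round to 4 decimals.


Step 1: Compute ||x||.
||x|| = 8.5244
Step 2: Compute scaling factor.
scale = max(0, 1 - 3.31/8.5244) = 0.6117
Step 3: prox(x) = [2.2675, 2.3584, 4.0604]
||prox(x)|| = 5.2144
Step 4: Proximal objective.
0.5*||prox-x||^2 = 5.4781
lambda*||prox|| = 17.2597
Total = 22.7376


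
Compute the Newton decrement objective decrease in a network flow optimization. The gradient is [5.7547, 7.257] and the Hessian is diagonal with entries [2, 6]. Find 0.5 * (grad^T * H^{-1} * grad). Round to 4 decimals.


Step 1: H is diagonal, so H^(-1) * g = [2.8774, 1.2095].
Step 2: g^T H^(-1) g = sum_i g_i^2 / H_ii
  = (5.7547)^2/2 + (7.257)^2/6
  = 16.5583 + 8.7773 = 25.3356
Step 3: Objective decrease = 0.5 * g^T H^(-1) g = 12.6678


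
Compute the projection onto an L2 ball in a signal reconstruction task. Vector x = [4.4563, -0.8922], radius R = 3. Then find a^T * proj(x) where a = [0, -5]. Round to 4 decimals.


Step 1: Compute ||x|| (intermediates to 6 decimals).
||x|| = sqrt(4.4563^2 + (-0.8922)^2) = 4.544737
Step 2: Project.
Since ||x|| > R, scale = R/||x|| = 3/4.544737 = 0.660104, proj(x) = scale * x
proj(x) = [2.941621, -0.588945]
Step 3: Dot product.
a^T * proj(x) = 0*2.941621 - 5*(-0.588945) = 2.9447


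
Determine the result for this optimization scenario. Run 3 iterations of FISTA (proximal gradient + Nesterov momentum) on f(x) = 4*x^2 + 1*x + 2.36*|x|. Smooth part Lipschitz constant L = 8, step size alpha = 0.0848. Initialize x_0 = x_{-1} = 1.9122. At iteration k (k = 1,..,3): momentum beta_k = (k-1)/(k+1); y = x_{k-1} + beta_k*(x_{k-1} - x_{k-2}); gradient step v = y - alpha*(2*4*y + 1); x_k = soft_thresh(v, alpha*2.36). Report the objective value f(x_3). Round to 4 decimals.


FISTA on f(x) = 4*x^2 + 1*x + 2.36*|x|
L = 8, alpha = 0.0848
Iteration 1: beta = 0.0, y = 1.9122 + 0.0*(1.9122 - 1.9122) = 1.9122
  grad(y) = 16.2976, v = y - alpha*grad = 0.5302
  prox(v) = soft_thresh(0.5302, 0.2001) = 0.33
Iteration 2: beta = 0.3333, y = 0.33 + 0.3333*(0.33 - 1.9122) = -0.1974
  grad(y) = -0.5788, v = y - alpha*grad = -0.1483
  prox(v) = soft_thresh(-0.1483, 0.2001) = 0.0
Iteration 3: beta = 0.5, y = 0.0 + 0.5*(0.0 - 0.33) = -0.165
  grad(y) = -0.3201, v = y - alpha*grad = -0.1379
  prox(v) = soft_thresh(-0.1379, 0.2001) = 0.0
f(x_3) = 4*0.0^2 + 1*0.0 + 2.36*|0.0| = 0.0


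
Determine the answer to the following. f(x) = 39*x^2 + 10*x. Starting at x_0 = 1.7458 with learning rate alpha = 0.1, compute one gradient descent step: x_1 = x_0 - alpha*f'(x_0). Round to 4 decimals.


We compute the gradient at x_0 and apply the update.
f'(x) = 78*x + 10
f'(1.7458) = 78*1.7458 + 10 = 146.1724
x_1 = 1.7458 - 0.1*146.1724 = -12.8714


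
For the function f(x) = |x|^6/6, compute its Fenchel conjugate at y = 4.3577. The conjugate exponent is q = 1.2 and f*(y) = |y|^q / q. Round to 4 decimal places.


The conjugate exponent q satisfies 1/p + 1/q = 1.
p = 6, so q = 6/(6 - 1) = 1.2
|y|^q = 4.3577^1.2 = 5.8494
f*(4.3577) = 5.8494 / 1.2 = 4.8745


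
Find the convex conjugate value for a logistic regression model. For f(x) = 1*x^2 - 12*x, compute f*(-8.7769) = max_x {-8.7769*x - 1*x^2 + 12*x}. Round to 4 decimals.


f*(y) = sup_x {y*x - a*x^2 - b*x} = sup_x {(y-b)*x - a*x^2}
FOC: (y - b) - 2a*x = 0 => x* = (y - b)/(2a)
x* = (-8.7769 + 12)/(2*1) = 1.6116
f*(-8.7769) = (y-b)^2/(4a) = (-8.7769 + 12)^2/(4*1)
= 10.3884/4 = 2.5971


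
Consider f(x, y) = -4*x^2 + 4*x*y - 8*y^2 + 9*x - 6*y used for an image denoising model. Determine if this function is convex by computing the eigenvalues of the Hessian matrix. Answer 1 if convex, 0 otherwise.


The Hessian of f(x,y) = -4*x^2 + 4*x*y - 8*y^2 + 9*x - 6*y is:
H = [[-8, 4], [4, -16]]
Trace = -8 - 16 = -24
Determinant = -8*-16 - (4)^2 = 112
Discriminant = (-24)^2 - 4*112 = 128.0
Eigenvalues: lambda_1 = -17.6569, lambda_2 = -6.3431
The function is not convex.

0


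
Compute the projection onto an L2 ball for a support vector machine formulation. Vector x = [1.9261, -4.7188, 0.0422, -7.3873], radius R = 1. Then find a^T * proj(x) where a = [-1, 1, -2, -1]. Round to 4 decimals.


Step 1: Compute ||x|| (intermediates to 6 decimals).
||x|| = sqrt(1.9261^2 + (-4.7188)^2 + 0.0422^2 + (-7.3873)^2) = 8.975016
Step 2: Project.
Since ||x|| > R, scale = R/||x|| = 1/8.975016 = 0.11142, proj(x) = scale * x
proj(x) = [0.214606, -0.525769, 0.004702, -0.823093]
Step 3: Dot product.
a^T * proj(x) = -1*0.214606 + 1*(-0.525769) - 2*0.004702 - 1*(-0.823093) = 0.0733


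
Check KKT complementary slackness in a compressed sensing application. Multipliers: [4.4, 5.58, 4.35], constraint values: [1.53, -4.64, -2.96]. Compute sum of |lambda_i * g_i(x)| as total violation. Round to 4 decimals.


KKT complementary slackness check:
lambda_1 * g_1 = 4.4 * 1.53 = 6.732
lambda_2 * g_2 = 5.58 * -4.64 = -25.8912
lambda_3 * g_3 = 4.35 * -2.96 = -12.876
Total violation = 6.732 + 25.8912 + 12.876 = 45.4992


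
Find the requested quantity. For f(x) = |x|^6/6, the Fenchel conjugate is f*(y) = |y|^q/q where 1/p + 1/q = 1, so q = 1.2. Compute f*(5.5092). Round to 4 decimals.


The conjugate exponent q satisfies 1/p + 1/q = 1.
p = 6, so q = 6/(6 - 1) = 1.2
|y|^q = 5.5092^1.2 = 7.7501
f*(5.5092) = 7.7501 / 1.2 = 6.4584


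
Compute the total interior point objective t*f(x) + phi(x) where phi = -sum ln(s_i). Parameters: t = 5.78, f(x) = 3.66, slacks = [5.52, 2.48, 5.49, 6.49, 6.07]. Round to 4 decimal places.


Step 1: Compute log-barrier.
ln values: [1.7084, 0.9083, 1.7029, 1.8703, 1.8034]
phi = -(1.7084 + 0.9083 + 1.7029 + 1.8703 + 1.8034) = -7.9932
Step 2: Compute augmented objective.
t*f(x) = 5.78*3.66 = 21.1548
Total = 21.1548 - 7.9932 = 13.1616


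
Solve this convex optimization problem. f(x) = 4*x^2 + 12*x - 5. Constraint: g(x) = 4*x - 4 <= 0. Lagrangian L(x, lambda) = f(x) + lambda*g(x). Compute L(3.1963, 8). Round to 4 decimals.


Step 1: Evaluate f(x).
f(3.1963) = 4*3.1963^2 + 12*3.1963 - 5 = 74.2209
Step 2: Evaluate g(x).
g(3.1963) = 4*3.1963 - 4 = 8.7852
Step 3: Compute Lagrangian.
L = 74.2209 + 8*8.7852 = 144.5025


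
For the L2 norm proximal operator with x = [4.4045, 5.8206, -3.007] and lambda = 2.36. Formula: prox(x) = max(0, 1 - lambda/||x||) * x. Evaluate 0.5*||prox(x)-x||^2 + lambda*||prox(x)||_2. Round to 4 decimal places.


Step 1: Compute ||x||.
||x|| = 7.8944
Step 2: Compute scaling factor.
scale = max(0, 1 - 2.36/7.8944) = 0.7011
Step 3: prox(x) = [3.0878, 4.0805, -2.1081]
||prox(x)|| = 5.5344
Step 4: Proximal objective.
0.5*||prox-x||^2 = 2.7848
lambda*||prox|| = 13.0612
Total = 15.8459


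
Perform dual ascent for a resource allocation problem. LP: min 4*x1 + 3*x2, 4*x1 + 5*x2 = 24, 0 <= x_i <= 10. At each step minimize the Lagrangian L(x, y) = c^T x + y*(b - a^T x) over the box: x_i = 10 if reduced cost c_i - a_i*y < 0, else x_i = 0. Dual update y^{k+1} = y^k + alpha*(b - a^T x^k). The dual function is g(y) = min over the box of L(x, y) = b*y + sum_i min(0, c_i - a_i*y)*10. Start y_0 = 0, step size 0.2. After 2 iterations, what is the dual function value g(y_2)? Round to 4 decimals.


Dual ascent for LP: min 4*x1 + 3*x2, 4*x1 + 5*x2 = 24, 0 <= x_i <= 10
Step 1: y^k = 0.0, reduced costs: (4.0, 3.0)
  x^k = (0.0, 0.0), subgradient = b - a^T x = 24.0
  y^{k+1} = 0.0 + 0.2*24.0 = 4.8
Step 2: y^k = 4.8, reduced costs: (-15.2, -21.0)
  x^k = (10.0, 10.0), subgradient = b - a^T x = -66.0
  y^{k+1} = 4.8 + 0.2*-66.0 = -8.4
Dual objective at y_2 = -8.4: reduced costs (37.6, 45.0), box minimizer x = (0.0, 0.0)
g(y_2) = b*y + (c1 - a1*y)*x1 + (c2 - a2*y)*x2 = 24*(-8.4) + 37.6*0.0 + 45.0*0.0 = -201.6 + 0.0 + 0.0 = -201.6


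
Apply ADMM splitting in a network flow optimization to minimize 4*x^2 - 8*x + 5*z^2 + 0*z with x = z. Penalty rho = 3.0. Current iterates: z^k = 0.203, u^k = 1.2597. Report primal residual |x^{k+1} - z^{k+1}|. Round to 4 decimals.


ADMM iteration with rho = 3.0, z^k = 0.203, u^k = 1.2597
Step 1: x-update.
Minimize 4*x^2 - 8*x + (3.0/2)*(x - 0.203 + 1.2597)^2
FOC: (2*4 + 3.0)*x = 8 + 3.0*(0.203 - 1.2597)
x^{k+1} = 0.4391
Step 2: z-update.
Minimize 5*z^2 + 0*z + (3.0/2)*(0.4391 - z + 1.2597)^2
FOC: (2*5 + 3.0)*z = 0 + 3.0*(0.4391 + 1.2597)
z^{k+1} = 0.392
Step 3: u-update.
u^{k+1} = 1.2597 + 0.4391 - 0.392 = 1.3068
Step 4: Primal residual = |0.4391 - 0.392| = 0.0471


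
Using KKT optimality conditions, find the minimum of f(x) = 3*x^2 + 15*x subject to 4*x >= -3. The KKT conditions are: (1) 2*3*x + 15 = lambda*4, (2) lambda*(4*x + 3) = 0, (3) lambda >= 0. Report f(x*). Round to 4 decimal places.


Step 1: Try lambda = 0 (constraint inactive).
x_unc = -15/(2*3) = -2.5
Check: 4*-2.5 = -10.0 < -3 -- violated!
Step 2: Constraint must be active: 4*x = -3
x* = -3/4 = -0.75
lambda = (2*3*(-0.75) + 15)/4 = 2.625
Step 3: Compute optimal value.
f(x*) = 3*(-0.75)^2 + 15*(-0.75) = -9.5625


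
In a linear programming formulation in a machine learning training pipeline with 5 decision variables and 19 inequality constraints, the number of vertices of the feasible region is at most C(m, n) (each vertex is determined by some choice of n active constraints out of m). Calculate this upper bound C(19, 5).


Each vertex corresponds to some choice of n active constraints out of m, so the number of vertices is at most C(m, n) = m! / (n!(m-n)!).
m = 19, n = 5
Numerator: 19 * 18 * 17 * 16 * 15
Denominator: 5! = 120
C(19, 5) = 11628


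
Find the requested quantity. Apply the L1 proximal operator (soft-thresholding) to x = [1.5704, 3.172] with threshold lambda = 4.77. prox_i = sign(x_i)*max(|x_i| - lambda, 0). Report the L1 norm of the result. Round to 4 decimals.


Soft-thresholding with lambda = 4.77:
prox(1.5704) = sign(1.5704)*max(|1.5704| - 4.77, 0) = 0.0
prox(3.172) = sign(3.172)*max(|3.172| - 4.77, 0) = 0.0
prox(x) = [0.0, 0.0]
||prox(x)||_1 = 0.0 + 0.0 = 0.0


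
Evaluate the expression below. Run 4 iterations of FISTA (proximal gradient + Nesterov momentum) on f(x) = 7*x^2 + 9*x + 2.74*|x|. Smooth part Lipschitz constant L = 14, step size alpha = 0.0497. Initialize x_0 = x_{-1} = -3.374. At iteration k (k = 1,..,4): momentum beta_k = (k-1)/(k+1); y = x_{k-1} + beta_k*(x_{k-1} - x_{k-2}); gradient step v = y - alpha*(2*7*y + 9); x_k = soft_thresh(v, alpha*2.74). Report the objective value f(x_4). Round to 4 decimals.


FISTA on f(x) = 7*x^2 + 9*x + 2.74*|x|
L = 14, alpha = 0.0497
Iteration 1: beta = 0.0, y = -3.374 + 0.0*(-3.374 + 3.374) = -3.374
  grad(y) = -38.236, v = y - alpha*grad = -1.4737
  prox(v) = soft_thresh(-1.4737, 0.1362) = -1.3375
Iteration 2: beta = 0.3333, y = -1.3375 + 0.3333*(-1.3375 + 3.374) = -0.6587
  grad(y) = -0.2212, v = y - alpha*grad = -0.6477
  prox(v) = soft_thresh(-0.6477, 0.1362) = -0.5115
Iteration 3: beta = 0.5, y = -0.5115 + 0.5*(-0.5115 + 1.3375) = -0.0985
  grad(y) = 7.6213, v = y - alpha*grad = -0.4773
  prox(v) = soft_thresh(-0.4773, 0.1362) = -0.3411
Iteration 4: beta = 0.6, y = -0.3411 + 0.6*(-0.3411 + 0.5115) = -0.2388
  grad(y) = 5.6563, v = y - alpha*grad = -0.52
  prox(v) = soft_thresh(-0.52, 0.1362) = -0.3838
f(x_4) = 7*(-0.3838)^2 + 9*(-0.3838) + 2.74*|-0.3838| = -1.3714


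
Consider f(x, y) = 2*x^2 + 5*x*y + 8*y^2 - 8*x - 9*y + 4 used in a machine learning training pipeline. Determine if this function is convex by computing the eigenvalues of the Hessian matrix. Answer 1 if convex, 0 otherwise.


The Hessian of f(x,y) = 2*x^2 + 5*x*y + 8*y^2 - 8*x - 9*y + 4 is:
H = [[4, 5], [5, 16]]
Trace = 4 + 16 = 20
Determinant = 4*16 - (5)^2 = 39
Discriminant = (20)^2 - 4*39 = 244.0
Eigenvalues: lambda_1 = 2.1898, lambda_2 = 17.8102
The function is convex.

1


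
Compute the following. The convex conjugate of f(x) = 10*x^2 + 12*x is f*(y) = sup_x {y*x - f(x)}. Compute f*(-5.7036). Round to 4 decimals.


f*(y) = sup_x {y*x - a*x^2 - b*x} = sup_x {(y-b)*x - a*x^2}
FOC: (y - b) - 2a*x = 0 => x* = (y - b)/(2a)
x* = (-5.7036 - 12)/(2*10) = -0.8852
f*(-5.7036) = (y-b)^2/(4a) = (-5.7036 - 12)^2/(4*10)
= 313.4175/40 = 7.8354


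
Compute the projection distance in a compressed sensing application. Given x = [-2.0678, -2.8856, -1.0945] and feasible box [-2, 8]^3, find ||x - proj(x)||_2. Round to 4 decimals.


Project each component onto [-2, 8].
clip(-2.0678) = -2.0, clip(-2.8856) = -2.0, clip(-1.0945) = -1.0945
Projection = [-2.0, -2.0, -1.0945]
Squared diffs: [0.0046, 0.7843, 0.0]
Distance = sqrt(0.7889) = 0.8882


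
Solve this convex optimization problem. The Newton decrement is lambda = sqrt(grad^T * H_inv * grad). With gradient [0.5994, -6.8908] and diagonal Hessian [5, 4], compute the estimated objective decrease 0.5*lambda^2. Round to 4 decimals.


Step 1: H is diagonal, so H^(-1) * g = [0.1199, -1.7227].
Step 2: g^T H^(-1) g = sum_i g_i^2 / H_ii
  = (0.5994)^2/5 + (-6.8908)^2/4
  = 0.0719 + 11.8708 = 11.9426
Step 3: Objective decrease = 0.5 * g^T H^(-1) g = 5.9713


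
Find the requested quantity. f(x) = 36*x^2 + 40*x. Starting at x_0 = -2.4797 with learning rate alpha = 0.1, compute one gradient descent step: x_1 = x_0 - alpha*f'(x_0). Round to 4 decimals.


We compute the gradient at x_0 and apply the update.
f'(x) = 72*x + 40
f'(-2.4797) = 72*-2.4797 + 40 = -138.5384
x_1 = -2.4797 - 0.1*-138.5384 = 11.3741


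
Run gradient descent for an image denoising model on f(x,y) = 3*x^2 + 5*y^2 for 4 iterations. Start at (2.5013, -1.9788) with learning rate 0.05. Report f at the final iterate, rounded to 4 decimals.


Gradient descent on f(x,y) = 3*x^2 + 5*y^2.
Starting point: (2.5013, -1.9788), alpha = 0.05
Step 1: grad_x = 2*3*2.5013 = 15.0078, grad_y = 2*5*-1.9788 = -19.788
  x_1 = 2.5013 - 0.05*15.0078 = 1.7509
  y_1 = -1.9788 - 0.05*-19.788 = -0.9894
Step 2: grad_x = 2*3*1.7509 = 10.5055, grad_y = 2*5*-0.9894 = -9.894
  x_2 = 1.7509 - 0.05*10.5055 = 1.2256
  y_2 = -0.9894 - 0.05*-9.894 = -0.4947
Step 3: grad_x = 2*3*1.2256 = 7.3538, grad_y = 2*5*-0.4947 = -4.947
  x_3 = 1.2256 - 0.05*7.3538 = 0.8579
  y_3 = -0.4947 - 0.05*-4.947 = -0.2474
Step 4: grad_x = 2*3*0.8579 = 5.1477, grad_y = 2*5*-0.2474 = -2.4735
  x_4 = 0.8579 - 0.05*5.1477 = 0.6006
  y_4 = -0.2474 - 0.05*-2.4735 = -0.1237
f(0.6006, -0.1237) = 3*0.6006^2 + 5*(-0.1237)^2 = 1.1585


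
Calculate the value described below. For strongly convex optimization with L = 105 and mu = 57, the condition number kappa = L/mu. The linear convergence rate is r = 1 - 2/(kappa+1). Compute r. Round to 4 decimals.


Step 1: Compute the condition number.
kappa = L/mu = 105/57 = 1.8421
Step 2: Compute the convergence rate.
r = 1 - 2/(kappa + 1) = 1 - 2*mu/(L + mu) = (L - mu)/(L + mu) = 48/162 = 0.2963


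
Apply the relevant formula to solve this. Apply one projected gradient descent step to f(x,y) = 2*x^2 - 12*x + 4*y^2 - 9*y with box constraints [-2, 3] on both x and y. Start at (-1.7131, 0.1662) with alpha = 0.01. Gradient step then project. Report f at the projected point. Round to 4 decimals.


Step 1: Compute gradient at (-1.7131, 0.1662).
grad_x = 2*2*-1.7131 - 12 = -18.8524
grad_y = 2*4*0.1662 - 9 = -7.6704
Step 2: Gradient step.
x_raw = -1.7131 - 0.01*-18.8524 = -1.5246
y_raw = 0.1662 - 0.01*-7.6704 = 0.2429
Step 3: Project onto [-2, 3].
x_proj = clip(-1.5246) = -1.5246
y_proj = clip(0.2429) = 0.2429
Step 4: Evaluate f.
f(-1.5246, 0.2429) = 20.9934


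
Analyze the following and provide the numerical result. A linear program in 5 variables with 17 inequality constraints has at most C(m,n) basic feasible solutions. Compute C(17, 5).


Each vertex corresponds to some choice of n active constraints out of m, so the number of vertices is at most C(m, n) = m! / (n!(m-n)!).
m = 17, n = 5
Numerator: 17 * 16 * 15 * 14 * 13
Denominator: 5! = 120
C(17, 5) = 6188


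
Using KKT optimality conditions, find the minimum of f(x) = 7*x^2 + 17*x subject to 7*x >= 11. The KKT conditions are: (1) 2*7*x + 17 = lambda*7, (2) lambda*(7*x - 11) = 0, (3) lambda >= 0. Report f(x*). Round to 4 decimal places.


Step 1: Try lambda = 0 (constraint inactive).
x_unc = -17/(2*7) = -1.2143
Check: 7*-1.2143 = -8.5001 < 11 -- violated!
Step 2: Constraint must be active: 7*x = 11
x* = 11/7 = 1.5714 (rounded; the exact value 11/7 is used below)
lambda = (2*7*(11/7) + 17)/7 = 5.5714
Step 3: Compute optimal value.
f(x*) = 7*(11/7)^2 + 17*(11/7) = 44.0


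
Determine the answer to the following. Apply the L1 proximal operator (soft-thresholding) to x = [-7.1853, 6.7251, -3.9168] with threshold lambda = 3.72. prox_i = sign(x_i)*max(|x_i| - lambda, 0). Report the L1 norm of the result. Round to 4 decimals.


Soft-thresholding with lambda = 3.72:
prox(-7.1853) = sign(-7.1853)*max(|-7.1853| - 3.72, 0) = -3.4653
prox(6.7251) = sign(6.7251)*max(|6.7251| - 3.72, 0) = 3.0051
prox(-3.9168) = sign(-3.9168)*max(|-3.9168| - 3.72, 0) = -0.1968
prox(x) = [-3.4653, 3.0051, -0.1968]
||prox(x)||_1 = 3.4653 + 3.0051 + 0.1968 = 6.6672


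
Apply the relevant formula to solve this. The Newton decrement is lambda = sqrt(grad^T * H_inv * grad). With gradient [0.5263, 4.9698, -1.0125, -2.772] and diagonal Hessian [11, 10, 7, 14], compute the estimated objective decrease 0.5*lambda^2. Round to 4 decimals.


Step 1: H is diagonal, so H^(-1) * g = [0.0478, 0.497, -0.1446, -0.198].
Step 2: g^T H^(-1) g = sum_i g_i^2 / H_ii
  = (0.5263)^2/11 + (4.9698)^2/10 + (-1.0125)^2/7 + (-2.772)^2/14
  = 0.0252 + 2.4699 + 0.1465 + 0.5489 = 3.1904
Step 3: Objective decrease = 0.5 * g^T H^(-1) g = 1.5952


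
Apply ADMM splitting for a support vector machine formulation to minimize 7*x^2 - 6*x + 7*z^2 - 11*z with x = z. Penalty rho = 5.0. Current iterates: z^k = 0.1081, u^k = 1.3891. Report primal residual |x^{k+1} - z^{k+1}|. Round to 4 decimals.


ADMM iteration with rho = 5.0, z^k = 0.1081, u^k = 1.3891
Step 1: x-update.
Minimize 7*x^2 - 6*x + (5.0/2)*(x - 0.1081 + 1.3891)^2
FOC: (2*7 + 5.0)*x = 6 + 5.0*(0.1081 - 1.3891)
x^{k+1} = -0.0213
Step 2: z-update.
Minimize 7*z^2 - 11*z + (5.0/2)*(-0.0213 - z + 1.3891)^2
FOC: (2*7 + 5.0)*z = 11 + 5.0*(-0.0213 + 1.3891)
z^{k+1} = 0.9389
Step 3: u-update.
u^{k+1} = 1.3891 - 0.0213 - 0.9389 = 0.4289
Step 4: Primal residual = |-0.0213 - 0.9389| = 0.9602


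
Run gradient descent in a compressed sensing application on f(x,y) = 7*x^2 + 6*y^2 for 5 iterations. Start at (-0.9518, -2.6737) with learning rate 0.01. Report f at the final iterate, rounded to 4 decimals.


Gradient descent on f(x,y) = 7*x^2 + 6*y^2.
Starting point: (-0.9518, -2.6737), alpha = 0.01
Step 1: grad_x = 2*7*-0.9518 = -13.3252, grad_y = 2*6*-2.6737 = -32.0844
  x_1 = -0.9518 - 0.01*-13.3252 = -0.8185
  y_1 = -2.6737 - 0.01*-32.0844 = -2.3529
Step 2: grad_x = 2*7*-0.8185 = -11.4597, grad_y = 2*6*-2.3529 = -28.2343
  x_2 = -0.8185 - 0.01*-11.4597 = -0.704
  y_2 = -2.3529 - 0.01*-28.2343 = -2.0705
Step 3: grad_x = 2*7*-0.704 = -9.8553, grad_y = 2*6*-2.0705 = -24.8462
  x_3 = -0.704 - 0.01*-9.8553 = -0.6054
  y_3 = -2.0705 - 0.01*-24.8462 = -1.8221
Step 4: grad_x = 2*7*-0.6054 = -8.4756, grad_y = 2*6*-1.8221 = -21.8646
  x_4 = -0.6054 - 0.01*-8.4756 = -0.5206
  y_4 = -1.8221 - 0.01*-21.8646 = -1.6034
Step 5: grad_x = 2*7*-0.5206 = -7.289, grad_y = 2*6*-1.6034 = -19.2409
  x_5 = -0.5206 - 0.01*-7.289 = -0.4478
  y_5 = -1.6034 - 0.01*-19.2409 = -1.411
f(-0.4478, -1.411) = 7*(-0.4478)^2 + 6*(-1.411)^2 = 13.3488


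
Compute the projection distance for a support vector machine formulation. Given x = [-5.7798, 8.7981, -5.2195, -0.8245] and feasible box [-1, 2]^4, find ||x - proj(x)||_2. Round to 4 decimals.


Project each component onto [-1, 2].
clip(-5.7798) = -1.0, clip(8.7981) = 2.0, clip(-5.2195) = -1.0, clip(-0.8245) = -0.8245
Projection = [-1.0, 2.0, -1.0, -0.8245]
Squared diffs: [22.8465, 46.2142, 17.8042, 0.0]
Distance = sqrt(86.8649) = 9.3201


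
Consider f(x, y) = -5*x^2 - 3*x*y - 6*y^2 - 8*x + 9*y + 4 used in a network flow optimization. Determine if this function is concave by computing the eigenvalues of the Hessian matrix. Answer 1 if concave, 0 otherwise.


The Hessian of f(x,y) = -5*x^2 - 3*x*y - 6*y^2 - 8*x + 9*y + 4 is:
H = [[-10, -3], [-3, -12]]
Trace = -10 - 12 = -22
Determinant = -10*-12 - (-3)^2 = 111
Discriminant = (-22)^2 - 4*111 = 40.0
Eigenvalues: lambda_1 = -14.1623, lambda_2 = -7.8377
The function is concave.

1


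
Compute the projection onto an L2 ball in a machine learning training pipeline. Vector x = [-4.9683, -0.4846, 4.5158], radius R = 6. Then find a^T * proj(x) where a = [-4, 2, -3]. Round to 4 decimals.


Step 1: Compute ||x|| (intermediates to 6 decimals).
||x|| = sqrt((-4.9683)^2 + (-0.4846)^2 + 4.5158^2) = 6.731366
Step 2: Project.
Since ||x|| > R, scale = R/||x|| = 6/6.731366 = 0.89135, proj(x) = scale * x
proj(x) = [-4.428494, -0.431948, 4.025158]
Step 3: Dot product.
a^T * proj(x) = -4*(-4.428494) + 2*(-0.431948) - 3*4.025158 = 4.7746


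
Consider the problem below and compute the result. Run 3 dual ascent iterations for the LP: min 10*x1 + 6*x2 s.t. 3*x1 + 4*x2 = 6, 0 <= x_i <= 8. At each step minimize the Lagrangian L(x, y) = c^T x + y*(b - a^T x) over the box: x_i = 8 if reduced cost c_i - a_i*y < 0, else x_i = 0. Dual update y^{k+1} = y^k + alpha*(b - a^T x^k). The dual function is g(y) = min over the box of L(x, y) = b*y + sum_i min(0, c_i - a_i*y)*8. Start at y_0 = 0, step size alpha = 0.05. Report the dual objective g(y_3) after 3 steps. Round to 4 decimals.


Dual ascent for LP: min 10*x1 + 6*x2, 3*x1 + 4*x2 = 6, 0 <= x_i <= 8
Step 1: y^k = 0.0, reduced costs: (10.0, 6.0)
  x^k = (0.0, 0.0), subgradient = b - a^T x = 6.0
  y^{k+1} = 0.0 + 0.05*6.0 = 0.3
Step 2: y^k = 0.3, reduced costs: (9.1, 4.8)
  x^k = (0.0, 0.0), subgradient = b - a^T x = 6.0
  y^{k+1} = 0.3 + 0.05*6.0 = 0.6
Step 3: y^k = 0.6, reduced costs: (8.2, 3.6)
  x^k = (0.0, 0.0), subgradient = b - a^T x = 6.0
  y^{k+1} = 0.6 + 0.05*6.0 = 0.9
Dual objective at y_3 = 0.9: reduced costs (7.3, 2.4), box minimizer x = (0.0, 0.0)
g(y_3) = b*y + (c1 - a1*y)*x1 + (c2 - a2*y)*x2 = 6*0.9 + 7.3*0.0 + 2.4*0.0 = 5.4 + 0.0 + 0.0 = 5.4


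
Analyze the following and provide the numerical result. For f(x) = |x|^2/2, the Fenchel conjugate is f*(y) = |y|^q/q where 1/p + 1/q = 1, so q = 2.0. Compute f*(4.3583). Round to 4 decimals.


The conjugate exponent q satisfies 1/p + 1/q = 1.
p = 2, so q = 2/(2 - 1) = 2.0
|y|^q = 4.3583^2.0 = 18.9948
f*(4.3583) = 18.9948 / 2.0 = 9.4974


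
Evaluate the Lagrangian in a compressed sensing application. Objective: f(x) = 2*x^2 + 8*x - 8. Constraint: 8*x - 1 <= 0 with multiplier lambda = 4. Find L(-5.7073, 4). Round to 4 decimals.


Step 1: Evaluate f(x).
f(-5.7073) = 2*(-5.7073)^2 + 8*(-5.7073) - 8 = 11.4881
Step 2: Evaluate g(x).
g(-5.7073) = 8*-5.7073 - 1 = -46.6584
Step 3: Compute Lagrangian.
L = 11.4881 + 4*-46.6584 = -175.1455


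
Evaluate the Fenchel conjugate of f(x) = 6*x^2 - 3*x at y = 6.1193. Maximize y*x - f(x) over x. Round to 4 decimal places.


f*(y) = sup_x {y*x - a*x^2 - b*x} = sup_x {(y-b)*x - a*x^2}
FOC: (y - b) - 2a*x = 0 => x* = (y - b)/(2a)
x* = (6.1193 + 3)/(2*6) = 0.7599
f*(6.1193) = (y-b)^2/(4a) = (6.1193 + 3)^2/(4*6)
= 83.1616/24 = 3.4651


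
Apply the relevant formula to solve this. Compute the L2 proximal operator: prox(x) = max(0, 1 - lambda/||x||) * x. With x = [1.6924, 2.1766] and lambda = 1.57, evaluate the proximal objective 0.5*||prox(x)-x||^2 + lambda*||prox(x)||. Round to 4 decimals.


Step 1: Compute ||x||.
||x|| = 2.7571
Step 2: Compute scaling factor.
scale = max(0, 1 - 1.57/2.7571) = 0.4306
Step 3: prox(x) = [0.7287, 0.9372]
||prox(x)|| = 1.1871
Step 4: Proximal objective.
0.5*||prox-x||^2 = 1.2325
lambda*||prox|| = 1.8637
Total = 3.0963


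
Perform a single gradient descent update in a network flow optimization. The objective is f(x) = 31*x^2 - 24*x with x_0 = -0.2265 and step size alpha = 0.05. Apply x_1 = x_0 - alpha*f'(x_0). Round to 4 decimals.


We compute the gradient at x_0 and apply the update.
f'(x) = 62*x - 24
f'(-0.2265) = 62*-0.2265 - 24 = -38.043
x_1 = -0.2265 - 0.05*-38.043 = 1.6757


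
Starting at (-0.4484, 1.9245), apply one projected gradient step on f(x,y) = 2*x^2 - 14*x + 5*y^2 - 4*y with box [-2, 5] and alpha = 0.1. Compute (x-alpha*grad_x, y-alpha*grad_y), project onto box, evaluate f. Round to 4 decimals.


Step 1: Compute gradient at (-0.4484, 1.9245).
grad_x = 2*2*-0.4484 - 14 = -15.7936
grad_y = 2*5*1.9245 - 4 = 15.245
Step 2: Gradient step.
x_raw = -0.4484 - 0.1*-15.7936 = 1.131
y_raw = 1.9245 - 0.1*15.245 = 0.4
Step 3: Project onto [-2, 5].
x_proj = clip(1.131) = 1.131
y_proj = clip(0.4) = 0.4
Step 4: Evaluate f.
f(1.131, 0.4) = -14.0753


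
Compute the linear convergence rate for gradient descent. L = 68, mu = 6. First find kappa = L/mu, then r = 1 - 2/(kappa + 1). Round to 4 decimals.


Step 1: Compute the condition number.
kappa = L/mu = 68/6 = 11.3333
Step 2: Compute the convergence rate.
r = 1 - 2/(kappa + 1) = 1 - 2*mu/(L + mu) = (L - mu)/(L + mu) = 62/74 = 0.8378


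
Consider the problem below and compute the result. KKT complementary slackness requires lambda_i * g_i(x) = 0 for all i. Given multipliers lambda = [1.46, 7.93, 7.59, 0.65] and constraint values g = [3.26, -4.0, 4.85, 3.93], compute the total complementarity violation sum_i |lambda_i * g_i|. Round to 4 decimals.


KKT complementary slackness check:
lambda_1 * g_1 = 1.46 * 3.26 = 4.7596
lambda_2 * g_2 = 7.93 * -4.0 = -31.72
lambda_3 * g_3 = 7.59 * 4.85 = 36.8115
lambda_4 * g_4 = 0.65 * 3.93 = 2.5545
Total violation = 4.7596 + 31.72 + 36.8115 + 2.5545 = 75.8456


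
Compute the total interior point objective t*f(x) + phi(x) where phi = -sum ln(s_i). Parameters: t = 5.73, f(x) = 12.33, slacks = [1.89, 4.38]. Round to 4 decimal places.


Step 1: Compute log-barrier.
ln values: [0.6366, 1.477]
phi = -(0.6366 + 1.477) = -2.1136
Step 2: Compute augmented objective.
t*f(x) = 5.73*12.33 = 70.6509
Total = 70.6509 - 2.1136 = 68.5373


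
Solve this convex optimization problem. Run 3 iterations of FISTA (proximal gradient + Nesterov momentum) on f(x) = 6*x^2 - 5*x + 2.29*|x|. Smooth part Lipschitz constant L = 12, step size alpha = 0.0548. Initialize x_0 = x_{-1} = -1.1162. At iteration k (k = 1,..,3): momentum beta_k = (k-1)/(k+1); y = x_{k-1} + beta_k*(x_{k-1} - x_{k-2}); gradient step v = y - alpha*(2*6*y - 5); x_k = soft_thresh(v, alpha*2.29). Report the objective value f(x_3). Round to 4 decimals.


FISTA on f(x) = 6*x^2 - 5*x + 2.29*|x|
L = 12, alpha = 0.0548
Iteration 1: beta = 0.0, y = -1.1162 + 0.0*(-1.1162 + 1.1162) = -1.1162
  grad(y) = -18.3944, v = y - alpha*grad = -0.1082
  prox(v) = soft_thresh(-0.1082, 0.1255) = 0.0
Iteration 2: beta = 0.3333, y = 0.0 + 0.3333*(0.0 + 1.1162) = 0.3721
  grad(y) = -0.5352, v = y - alpha*grad = 0.4014
  prox(v) = soft_thresh(0.4014, 0.1255) = 0.2759
Iteration 3: beta = 0.5, y = 0.2759 + 0.5*(0.2759 - 0.0) = 0.4139
  grad(y) = -0.0337, v = y - alpha*grad = 0.4157
  prox(v) = soft_thresh(0.4157, 0.1255) = 0.2902
f(x_3) = 6*0.2902^2 - 5*0.2902 + 2.29*|0.2902| = -0.2811


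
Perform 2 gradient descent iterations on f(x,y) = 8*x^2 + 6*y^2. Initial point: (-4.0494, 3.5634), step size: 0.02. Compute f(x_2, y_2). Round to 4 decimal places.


Gradient descent on f(x,y) = 8*x^2 + 6*y^2.
Starting point: (-4.0494, 3.5634), alpha = 0.02
Step 1: grad_x = 2*8*-4.0494 = -64.7904, grad_y = 2*6*3.5634 = 42.7608
  x_1 = -4.0494 - 0.02*-64.7904 = -2.7536
  y_1 = 3.5634 - 0.02*42.7608 = 2.7082
Step 2: grad_x = 2*8*-2.7536 = -44.0575, grad_y = 2*6*2.7082 = 32.4982
  x_2 = -2.7536 - 0.02*-44.0575 = -1.8724
  y_2 = 2.7082 - 0.02*32.4982 = 2.0582
f(-1.8724, 2.0582) = 8*(-1.8724)^2 + 6*2.0582^2 = 53.4659


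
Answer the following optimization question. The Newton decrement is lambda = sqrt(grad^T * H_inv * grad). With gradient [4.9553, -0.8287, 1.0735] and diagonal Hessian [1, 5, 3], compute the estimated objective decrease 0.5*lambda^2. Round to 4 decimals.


Step 1: H is diagonal, so H^(-1) * g = [4.9553, -0.1657, 0.3578].
Step 2: g^T H^(-1) g = sum_i g_i^2 / H_ii
  = (4.9553)^2/1 + (-0.8287)^2/5 + (1.0735)^2/3
  = 24.555 + 0.1373 + 0.3841 = 25.0765
Step 3: Objective decrease = 0.5 * g^T H^(-1) g = 12.5382


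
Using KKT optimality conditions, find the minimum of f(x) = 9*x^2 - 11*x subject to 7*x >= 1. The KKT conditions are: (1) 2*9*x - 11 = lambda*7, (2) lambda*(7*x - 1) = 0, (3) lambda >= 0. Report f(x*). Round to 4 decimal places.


Step 1: Try lambda = 0 (constraint inactive).
Stationarity: 2*9*x - 11 = 0
x* = 11/(2*9) = 11/18 = 0.6111 (rounded; the exact value 11/18 is used below)
Check constraint: 7*0.6111 = 4.2777 >= 1 -- satisfied.
Step 2: Compute optimal value.
f(x*) = 9*(11/18)^2 - 11*(11/18) = -3.3611


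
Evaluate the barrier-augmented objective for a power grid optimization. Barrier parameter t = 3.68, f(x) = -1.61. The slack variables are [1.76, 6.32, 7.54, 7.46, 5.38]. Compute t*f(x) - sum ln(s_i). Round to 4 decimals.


Step 1: Compute log-barrier.
ln values: [0.5653, 1.8437, 2.0202, 2.0096, 1.6827]
phi = -(0.5653 + 1.8437 + 2.0202 + 2.0096 + 1.6827) = -8.1215
Step 2: Compute augmented objective.
t*f(x) = 3.68*-1.61 = -5.9248
Total = -5.9248 - 8.1215 = -14.0463


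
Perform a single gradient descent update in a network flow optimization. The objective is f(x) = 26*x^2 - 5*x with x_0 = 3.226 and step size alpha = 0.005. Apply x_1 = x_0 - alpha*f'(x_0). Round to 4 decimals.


We compute the gradient at x_0 and apply the update.
f'(x) = 52*x - 5
f'(3.226) = 52*3.226 - 5 = 162.752
x_1 = 3.226 - 0.005*162.752 = 2.4122


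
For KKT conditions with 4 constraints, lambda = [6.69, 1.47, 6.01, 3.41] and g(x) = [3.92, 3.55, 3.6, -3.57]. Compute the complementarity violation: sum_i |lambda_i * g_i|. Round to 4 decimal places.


KKT complementary slackness check:
lambda_1 * g_1 = 6.69 * 3.92 = 26.2248
lambda_2 * g_2 = 1.47 * 3.55 = 5.2185
lambda_3 * g_3 = 6.01 * 3.6 = 21.636
lambda_4 * g_4 = 3.41 * -3.57 = -12.1737
Total violation = 26.2248 + 5.2185 + 21.636 + 12.1737 = 65.253


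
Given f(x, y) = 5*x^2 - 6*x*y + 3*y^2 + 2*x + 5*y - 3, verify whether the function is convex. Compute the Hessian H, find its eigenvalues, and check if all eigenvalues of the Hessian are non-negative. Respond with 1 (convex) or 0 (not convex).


The Hessian of f(x,y) = 5*x^2 - 6*x*y + 3*y^2 + 2*x + 5*y - 3 is:
H = [[10, -6], [-6, 6]]
Trace = 10 + 6 = 16
Determinant = 10*6 - (-6)^2 = 24
Discriminant = (16)^2 - 4*24 = 160.0
Eigenvalues: lambda_1 = 1.6754, lambda_2 = 14.3246
The function is convex.

1


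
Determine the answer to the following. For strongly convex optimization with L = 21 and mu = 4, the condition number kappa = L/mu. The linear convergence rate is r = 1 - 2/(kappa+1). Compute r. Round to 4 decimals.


Step 1: Compute the condition number.
kappa = L/mu = 21/4 = 5.25
Step 2: Compute the convergence rate.
r = 1 - 2/(kappa + 1) = 1 - 2*mu/(L + mu) = (L - mu)/(L + mu) = 17/25 = 0.68


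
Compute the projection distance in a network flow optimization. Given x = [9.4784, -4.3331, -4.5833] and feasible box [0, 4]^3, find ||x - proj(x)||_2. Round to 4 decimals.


Project each component onto [0, 4].
clip(9.4784) = 4.0, clip(-4.3331) = 0.0, clip(-4.5833) = 0.0
Projection = [4.0, 0.0, 0.0]
Squared diffs: [30.0129, 18.7758, 21.0066]
Distance = sqrt(69.7953) = 8.3544


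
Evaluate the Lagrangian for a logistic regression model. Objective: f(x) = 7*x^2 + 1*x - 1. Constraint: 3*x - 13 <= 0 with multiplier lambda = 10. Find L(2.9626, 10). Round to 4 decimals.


Step 1: Evaluate f(x).
f(2.9626) = 7*2.9626^2 + 1*2.9626 - 1 = 63.4016
Step 2: Evaluate g(x).
g(2.9626) = 3*2.9626 - 13 = -4.1122
Step 3: Compute Lagrangian.
L = 63.4016 + 10*-4.1122 = 22.2796


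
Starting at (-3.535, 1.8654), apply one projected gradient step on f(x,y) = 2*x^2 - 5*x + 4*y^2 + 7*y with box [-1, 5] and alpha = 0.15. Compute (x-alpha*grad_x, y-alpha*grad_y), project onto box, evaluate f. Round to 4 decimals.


Step 1: Compute gradient at (-3.535, 1.8654).
grad_x = 2*2*-3.535 - 5 = -19.14
grad_y = 2*4*1.8654 + 7 = 21.9232
Step 2: Gradient step.
x_raw = -3.535 - 0.15*-19.14 = -0.664
y_raw = 1.8654 - 0.15*21.9232 = -1.4231
Step 3: Project onto [-1, 5].
x_proj = clip(-0.664) = -0.664
y_proj = clip(-1.4231) = -1.0
Step 4: Evaluate f.
f(-0.664, -1.0) = 1.2018


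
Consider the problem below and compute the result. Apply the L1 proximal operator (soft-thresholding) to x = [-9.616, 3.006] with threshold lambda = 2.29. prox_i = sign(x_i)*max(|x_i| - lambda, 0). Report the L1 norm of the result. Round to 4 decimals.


Soft-thresholding with lambda = 2.29:
prox(-9.616) = sign(-9.616)*max(|-9.616| - 2.29, 0) = -7.326
prox(3.006) = sign(3.006)*max(|3.006| - 2.29, 0) = 0.716
prox(x) = [-7.326, 0.716]
||prox(x)||_1 = 7.326 + 0.716 = 8.042


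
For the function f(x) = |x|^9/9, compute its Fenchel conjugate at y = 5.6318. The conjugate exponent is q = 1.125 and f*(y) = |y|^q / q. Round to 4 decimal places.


The conjugate exponent q satisfies 1/p + 1/q = 1.
p = 9, so q = 9/(9 - 1) = 1.125
|y|^q = 5.6318^1.125 = 6.99
f*(5.6318) = 6.99 / 1.125 = 6.2133


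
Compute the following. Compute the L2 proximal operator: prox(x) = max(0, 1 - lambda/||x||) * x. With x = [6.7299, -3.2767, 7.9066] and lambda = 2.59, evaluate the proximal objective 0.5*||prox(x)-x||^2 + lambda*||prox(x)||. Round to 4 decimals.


Step 1: Compute ||x||.
||x|| = 10.8877
Step 2: Compute scaling factor.
scale = max(0, 1 - 2.59/10.8877) = 0.7621
Step 3: prox(x) = [5.129, -2.4972, 6.0258]
||prox(x)|| = 8.2977
Step 4: Proximal objective.
0.5*||prox-x||^2 = 3.3541
lambda*||prox|| = 21.491
Total = 24.8452


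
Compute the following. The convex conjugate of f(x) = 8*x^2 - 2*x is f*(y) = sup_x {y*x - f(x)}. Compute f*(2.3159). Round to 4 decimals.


f*(y) = sup_x {y*x - a*x^2 - b*x} = sup_x {(y-b)*x - a*x^2}
FOC: (y - b) - 2a*x = 0 => x* = (y - b)/(2a)
x* = (2.3159 + 2)/(2*8) = 0.2697
f*(2.3159) = (y-b)^2/(4a) = (2.3159 + 2)^2/(4*8)
= 18.627/32 = 0.5821


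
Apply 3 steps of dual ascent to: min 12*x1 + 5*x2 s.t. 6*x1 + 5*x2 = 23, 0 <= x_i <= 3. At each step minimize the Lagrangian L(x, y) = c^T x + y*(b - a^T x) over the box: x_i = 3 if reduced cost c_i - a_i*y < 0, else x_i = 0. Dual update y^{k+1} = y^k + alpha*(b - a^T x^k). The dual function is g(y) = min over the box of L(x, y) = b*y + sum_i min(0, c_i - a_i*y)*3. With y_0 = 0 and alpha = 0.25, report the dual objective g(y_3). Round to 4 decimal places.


Dual ascent for LP: min 12*x1 + 5*x2, 6*x1 + 5*x2 = 23, 0 <= x_i <= 3
Step 1: y^k = 0.0, reduced costs: (12.0, 5.0)
  x^k = (0.0, 0.0), subgradient = b - a^T x = 23.0
  y^{k+1} = 0.0 + 0.25*23.0 = 5.75
Step 2: y^k = 5.75, reduced costs: (-22.5, -23.75)
  x^k = (3.0, 3.0), subgradient = b - a^T x = -10.0
  y^{k+1} = 5.75 + 0.25*-10.0 = 3.25
Step 3: y^k = 3.25, reduced costs: (-7.5, -11.25)
  x^k = (3.0, 3.0), subgradient = b - a^T x = -10.0
  y^{k+1} = 3.25 + 0.25*-10.0 = 0.75
Dual objective at y_3 = 0.75: reduced costs (7.5, 1.25), box minimizer x = (0.0, 0.0)
g(y_3) = b*y + (c1 - a1*y)*x1 + (c2 - a2*y)*x2 = 23*0.75 + 7.5*0.0 + 1.25*0.0 = 17.25 + 0.0 + 0.0 = 17.25
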